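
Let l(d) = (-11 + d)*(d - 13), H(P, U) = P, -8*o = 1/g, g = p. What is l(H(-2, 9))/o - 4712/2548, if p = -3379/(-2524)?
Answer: -840188288/401947 ≈ -2090.3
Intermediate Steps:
p = 3379/2524 (p = -3379*(-1/2524) = 3379/2524 ≈ 1.3387)
g = 3379/2524 ≈ 1.3387
o = -631/6758 (o = -1/(8*3379/2524) = -⅛*2524/3379 = -631/6758 ≈ -0.093371)
l(d) = (-13 + d)*(-11 + d) (l(d) = (-11 + d)*(-13 + d) = (-13 + d)*(-11 + d))
l(H(-2, 9))/o - 4712/2548 = (143 + (-2)² - 24*(-2))/(-631/6758) - 4712/2548 = (143 + 4 + 48)*(-6758/631) - 4712*1/2548 = 195*(-6758/631) - 1178/637 = -1317810/631 - 1178/637 = -840188288/401947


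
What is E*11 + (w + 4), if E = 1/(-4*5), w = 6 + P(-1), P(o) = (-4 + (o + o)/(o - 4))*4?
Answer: -99/20 ≈ -4.9500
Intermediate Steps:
P(o) = -16 + 8*o/(-4 + o) (P(o) = (-4 + (2*o)/(-4 + o))*4 = (-4 + 2*o/(-4 + o))*4 = -16 + 8*o/(-4 + o))
w = -42/5 (w = 6 + 8*(8 - 1*(-1))/(-4 - 1) = 6 + 8*(8 + 1)/(-5) = 6 + 8*(-1/5)*9 = 6 - 72/5 = -42/5 ≈ -8.4000)
E = -1/20 (E = 1/(-20) = -1/20 ≈ -0.050000)
E*11 + (w + 4) = -1/20*11 + (-42/5 + 4) = -11/20 - 22/5 = -99/20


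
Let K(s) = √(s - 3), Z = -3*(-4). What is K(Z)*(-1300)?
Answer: -3900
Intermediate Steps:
Z = 12
K(s) = √(-3 + s)
K(Z)*(-1300) = √(-3 + 12)*(-1300) = √9*(-1300) = 3*(-1300) = -3900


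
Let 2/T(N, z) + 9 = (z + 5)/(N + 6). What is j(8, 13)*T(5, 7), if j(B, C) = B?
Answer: -176/87 ≈ -2.0230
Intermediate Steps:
T(N, z) = 2/(-9 + (5 + z)/(6 + N)) (T(N, z) = 2/(-9 + (z + 5)/(N + 6)) = 2/(-9 + (5 + z)/(6 + N)))
j(8, 13)*T(5, 7) = 8*(2*(6 + 5)/(-49 + 7 - 9*5)) = 8*(2*11/(-49 + 7 - 45)) = 8*(2*11/(-87)) = 8*(2*(-1/87)*11) = 8*(-22/87) = -176/87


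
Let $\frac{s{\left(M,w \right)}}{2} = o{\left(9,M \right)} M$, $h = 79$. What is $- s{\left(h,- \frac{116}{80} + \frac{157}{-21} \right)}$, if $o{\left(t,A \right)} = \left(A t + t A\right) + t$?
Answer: $-226098$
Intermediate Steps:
$o{\left(t,A \right)} = t + 2 A t$ ($o{\left(t,A \right)} = \left(A t + A t\right) + t = 2 A t + t = t + 2 A t$)
$s{\left(M,w \right)} = 2 M \left(9 + 18 M\right)$ ($s{\left(M,w \right)} = 2 \cdot 9 \left(1 + 2 M\right) M = 2 \left(9 + 18 M\right) M = 2 M \left(9 + 18 M\right)$)
$- s{\left(h,- \frac{116}{80} + \frac{157}{-21} \right)} = - 18 \cdot 79 \left(1 + 2 \cdot 79\right) = - 18 \cdot 79 \left(1 + 158\right) = - 18 \cdot 79 \cdot 159 = \left(-1\right) 226098 = -226098$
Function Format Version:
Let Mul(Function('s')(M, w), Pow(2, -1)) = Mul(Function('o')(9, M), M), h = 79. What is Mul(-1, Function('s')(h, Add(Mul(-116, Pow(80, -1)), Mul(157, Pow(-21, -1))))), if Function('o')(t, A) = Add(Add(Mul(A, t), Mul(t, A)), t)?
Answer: -226098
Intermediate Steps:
Function('o')(t, A) = Add(t, Mul(2, A, t)) (Function('o')(t, A) = Add(Add(Mul(A, t), Mul(A, t)), t) = Add(Mul(2, A, t), t) = Add(t, Mul(2, A, t)))
Function('s')(M, w) = Mul(2, M, Add(9, Mul(18, M))) (Function('s')(M, w) = Mul(2, Mul(Mul(9, Add(1, Mul(2, M))), M)) = Mul(2, Mul(Add(9, Mul(18, M)), M)) = Mul(2, Mul(M, Add(9, Mul(18, M)))) = Mul(2, M, Add(9, Mul(18, M))))
Mul(-1, Function('s')(h, Add(Mul(-116, Pow(80, -1)), Mul(157, Pow(-21, -1))))) = Mul(-1, Mul(18, 79, Add(1, Mul(2, 79)))) = Mul(-1, Mul(18, 79, Add(1, 158))) = Mul(-1, Mul(18, 79, 159)) = Mul(-1, 226098) = -226098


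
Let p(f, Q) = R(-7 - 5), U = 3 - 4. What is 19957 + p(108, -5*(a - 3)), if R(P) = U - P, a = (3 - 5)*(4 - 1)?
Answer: 19968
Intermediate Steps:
U = -1
a = -6 (a = -2*3 = -6)
R(P) = -1 - P
p(f, Q) = 11 (p(f, Q) = -1 - (-7 - 5) = -1 - 1*(-12) = -1 + 12 = 11)
19957 + p(108, -5*(a - 3)) = 19957 + 11 = 19968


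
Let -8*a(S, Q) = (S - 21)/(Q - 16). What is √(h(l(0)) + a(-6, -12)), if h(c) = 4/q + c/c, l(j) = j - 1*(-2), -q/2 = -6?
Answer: √34230/168 ≈ 1.1013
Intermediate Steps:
q = 12 (q = -2*(-6) = 12)
a(S, Q) = -(-21 + S)/(8*(-16 + Q)) (a(S, Q) = -(S - 21)/(8*(Q - 16)) = -(-21 + S)/(8*(-16 + Q)))
l(j) = 2 + j (l(j) = j + 2 = 2 + j)
h(c) = 4/3 (h(c) = 4/12 + c/c = 4*(1/12) + 1 = ⅓ + 1 = 4/3)
√(h(l(0)) + a(-6, -12)) = √(4/3 + (21 - 1*(-6))/(8*(-16 - 12))) = √(4/3 + (⅛)*(21 + 6)/(-28)) = √(4/3 + (⅛)*(-1/28)*27) = √(4/3 - 27/224) = √(815/672) = √34230/168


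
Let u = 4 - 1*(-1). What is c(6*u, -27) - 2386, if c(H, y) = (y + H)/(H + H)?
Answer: -47719/20 ≈ -2385.9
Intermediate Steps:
u = 5 (u = 4 + 1 = 5)
c(H, y) = (H + y)/(2*H) (c(H, y) = (H + y)/((2*H)) = (H + y)*(1/(2*H)) = (H + y)/(2*H))
c(6*u, -27) - 2386 = (6*5 - 27)/(2*((6*5))) - 2386 = (1/2)*(30 - 27)/30 - 2386 = (1/2)*(1/30)*3 - 2386 = 1/20 - 2386 = -47719/20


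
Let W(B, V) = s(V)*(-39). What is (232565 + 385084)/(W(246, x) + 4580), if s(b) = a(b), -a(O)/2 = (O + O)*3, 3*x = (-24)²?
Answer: 617649/94436 ≈ 6.5404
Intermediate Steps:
x = 192 (x = (⅓)*(-24)² = (⅓)*576 = 192)
a(O) = -12*O (a(O) = -2*(O + O)*3 = -2*2*O*3 = -12*O)
s(b) = -12*b
W(B, V) = 468*V (W(B, V) = -12*V*(-39) = 468*V)
(232565 + 385084)/(W(246, x) + 4580) = (232565 + 385084)/(468*192 + 4580) = 617649/(89856 + 4580) = 617649/94436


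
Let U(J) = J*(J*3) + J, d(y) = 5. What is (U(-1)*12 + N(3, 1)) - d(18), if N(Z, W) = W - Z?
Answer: 17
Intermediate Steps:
U(J) = J + 3*J**2 (U(J) = J*(3*J) + J = 3*J**2 + J = J + 3*J**2)
(U(-1)*12 + N(3, 1)) - d(18) = (-(1 + 3*(-1))*12 + (1 - 1*3)) - 1*5 = (-(1 - 3)*12 + (1 - 3)) - 5 = (-1*(-2)*12 - 2) - 5 = (2*12 - 2) - 5 = (24 - 2) - 5 = 22 - 5 = 17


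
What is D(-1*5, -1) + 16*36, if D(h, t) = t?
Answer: 575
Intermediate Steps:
D(-1*5, -1) + 16*36 = -1 + 16*36 = -1 + 576 = 575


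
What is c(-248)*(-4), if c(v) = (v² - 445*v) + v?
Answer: -686464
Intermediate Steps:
c(v) = v² - 444*v
c(-248)*(-4) = -248*(-444 - 248)*(-4) = -248*(-692)*(-4) = 171616*(-4) = -686464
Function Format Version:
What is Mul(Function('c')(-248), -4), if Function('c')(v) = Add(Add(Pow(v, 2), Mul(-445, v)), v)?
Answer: -686464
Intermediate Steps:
Function('c')(v) = Add(Pow(v, 2), Mul(-444, v))
Mul(Function('c')(-248), -4) = Mul(Mul(-248, Add(-444, -248)), -4) = Mul(Mul(-248, -692), -4) = Mul(171616, -4) = -686464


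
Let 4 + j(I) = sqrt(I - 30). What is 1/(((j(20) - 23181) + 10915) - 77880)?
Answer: -9015/812702251 - I*sqrt(10)/8127022510 ≈ -1.1093e-5 - 3.8911e-10*I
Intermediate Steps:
j(I) = -4 + sqrt(-30 + I) (j(I) = -4 + sqrt(I - 30) = -4 + sqrt(-30 + I))
1/(((j(20) - 23181) + 10915) - 77880) = 1/((((-4 + sqrt(-30 + 20)) - 23181) + 10915) - 77880) = 1/((((-4 + sqrt(-10)) - 23181) + 10915) - 77880) = 1/((((-4 + I*sqrt(10)) - 23181) + 10915) - 77880) = 1/(((-23185 + I*sqrt(10)) + 10915) - 77880) = 1/((-12270 + I*sqrt(10)) - 77880) = 1/(-90150 + I*sqrt(10))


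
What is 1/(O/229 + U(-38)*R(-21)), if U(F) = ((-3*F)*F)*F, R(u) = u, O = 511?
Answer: -229/791637833 ≈ -2.8927e-7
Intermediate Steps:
U(F) = -3*F³ (U(F) = (-3*F²)*F = -3*F³)
1/(O/229 + U(-38)*R(-21)) = 1/(511/229 - 3*(-38)³*(-21)) = 1/(511*(1/229) - 3*(-54872)*(-21)) = 1/(511/229 + 164616*(-21)) = 1/(511/229 - 3456936) = 1/(-791637833/229) = -229/791637833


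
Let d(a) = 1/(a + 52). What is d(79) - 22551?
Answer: -2954180/131 ≈ -22551.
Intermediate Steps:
d(a) = 1/(52 + a)
d(79) - 22551 = 1/(52 + 79) - 22551 = 1/131 - 22551 = -2954180/131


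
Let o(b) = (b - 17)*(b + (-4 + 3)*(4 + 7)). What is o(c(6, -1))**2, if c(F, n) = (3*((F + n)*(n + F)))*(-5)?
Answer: 22895321344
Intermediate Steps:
c(F, n) = -15*(F + n)**2 (c(F, n) = (3*((F + n)*(F + n)))*(-5) = (3*(F + n)**2)*(-5) = -15*(F + n)**2)
o(b) = (-17 + b)*(-11 + b) (o(b) = (-17 + b)*(b - 1*11) = (-17 + b)*(b - 11) = (-17 + b)*(-11 + b))
o(c(6, -1))**2 = (187 + (-15*(6 - 1)**2)**2 - (-420)*(6 - 1)**2)**2 = (187 + (-15*5**2)**2 - (-420)*5**2)**2 = (187 + (-15*25)**2 - (-420)*25)**2 = (187 + (-375)**2 - 28*(-375))**2 = (187 + 140625 + 10500)**2 = 151312**2 = 22895321344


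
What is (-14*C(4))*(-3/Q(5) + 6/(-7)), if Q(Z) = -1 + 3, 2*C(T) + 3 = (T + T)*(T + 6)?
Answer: 2541/2 ≈ 1270.5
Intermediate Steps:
C(T) = -3/2 + T*(6 + T) (C(T) = -3/2 + ((T + T)*(T + 6))/2 = -3/2 + ((2*T)*(6 + T))/2 = -3/2 + (2*T*(6 + T))/2 = -3/2 + T*(6 + T))
Q(Z) = 2
(-14*C(4))*(-3/Q(5) + 6/(-7)) = (-14*(-3/2 + 4**2 + 6*4))*(-3/2 + 6/(-7)) = (-14*(-3/2 + 16 + 24))*(-3*1/2 + 6*(-1/7)) = (-14*77/2)*(-3/2 - 6/7) = -539*(-33/14) = 2541/2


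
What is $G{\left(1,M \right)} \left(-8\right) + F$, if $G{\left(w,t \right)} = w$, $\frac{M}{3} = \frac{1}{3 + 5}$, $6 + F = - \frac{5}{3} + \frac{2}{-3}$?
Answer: $- \frac{49}{3} \approx -16.333$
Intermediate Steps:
$F = - \frac{25}{3}$ ($F = -6 + \left(- \frac{5}{3} + \frac{2}{-3}\right) = -6 + \left(\left(-5\right) \frac{1}{3} + 2 \left(- \frac{1}{3}\right)\right) = -6 - \frac{7}{3} = - \frac{25}{3} \approx -8.3333$)
$M = \frac{3}{8}$ ($M = \frac{3}{3 + 5} = \frac{3}{8} \approx 0.375$)
$G{\left(1,M \right)} \left(-8\right) + F = 1 \left(-8\right) - \frac{25}{3} = -8 - \frac{25}{3} = - \frac{49}{3}$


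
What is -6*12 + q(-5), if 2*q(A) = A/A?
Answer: -143/2 ≈ -71.500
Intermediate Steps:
q(A) = 1/2 (q(A) = (A/A)/2 = (1/2)*1 = 1/2)
-6*12 + q(-5) = -6*12 + 1/2 = -72 + 1/2 = -143/2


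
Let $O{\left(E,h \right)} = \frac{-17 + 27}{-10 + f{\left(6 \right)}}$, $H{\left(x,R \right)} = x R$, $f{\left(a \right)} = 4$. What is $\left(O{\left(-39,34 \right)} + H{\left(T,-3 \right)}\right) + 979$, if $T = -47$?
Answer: $\frac{3355}{3} \approx 1118.3$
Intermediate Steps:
$H{\left(x,R \right)} = R x$
$O{\left(E,h \right)} = - \frac{5}{3}$ ($O{\left(E,h \right)} = \frac{-17 + 27}{-10 + 4} = \frac{10}{-6} = 10 \left(- \frac{1}{6}\right) = - \frac{5}{3}$)
$\left(O{\left(-39,34 \right)} + H{\left(T,-3 \right)}\right) + 979 = \left(- \frac{5}{3} - -141\right) + 979 = \left(- \frac{5}{3} + 141\right) + 979 = \frac{418}{3} + 979 = \frac{3355}{3}$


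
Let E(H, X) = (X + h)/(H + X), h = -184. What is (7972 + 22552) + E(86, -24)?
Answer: 946140/31 ≈ 30521.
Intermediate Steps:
E(H, X) = (-184 + X)/(H + X) (E(H, X) = (X - 184)/(H + X) = (-184 + X)/(H + X))
(7972 + 22552) + E(86, -24) = (7972 + 22552) + (-184 - 24)/(86 - 24) = 30524 - 208/62 = 30524 + (1/62)*(-208) = 30524 - 104/31 = 946140/31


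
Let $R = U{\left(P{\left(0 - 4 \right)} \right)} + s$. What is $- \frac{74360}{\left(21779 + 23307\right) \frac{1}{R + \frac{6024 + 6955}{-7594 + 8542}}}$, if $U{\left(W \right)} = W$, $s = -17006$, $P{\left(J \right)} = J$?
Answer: $\frac{149765696795}{5342691} \approx 28032.0$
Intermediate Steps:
$R = -17010$ ($R = \left(0 - 4\right) - 17006 = -4 - 17006 = -17010$)
$- \frac{74360}{\left(21779 + 23307\right) \frac{1}{R + \frac{6024 + 6955}{-7594 + 8542}}} = - \frac{74360}{\left(21779 + 23307\right) \frac{1}{-17010 + \frac{6024 + 6955}{-7594 + 8542}}} = - \frac{74360}{45086 \frac{1}{-17010 + \frac{12979}{948}}} = - \frac{74360}{45086 \frac{1}{- \frac{16112501}{948}}} = - \frac{74360}{45086 \left(- \frac{948}{16112501}\right)} = - \frac{74360}{- \frac{42741528}{16112501}} = \left(-74360\right) \left(- \frac{16112501}{42741528}\right) = \frac{149765696795}{5342691}$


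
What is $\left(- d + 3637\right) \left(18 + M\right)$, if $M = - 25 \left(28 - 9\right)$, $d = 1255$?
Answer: $-1088574$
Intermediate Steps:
$M = -475$ ($M = \left(-25\right) 19 = -475$)
$\left(- d + 3637\right) \left(18 + M\right) = \left(\left(-1\right) 1255 + 3637\right) \left(18 - 475\right) = \left(-1255 + 3637\right) \left(-457\right) = 2382 \left(-457\right) = -1088574$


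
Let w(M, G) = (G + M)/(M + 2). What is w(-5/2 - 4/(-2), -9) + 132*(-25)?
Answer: -9919/3 ≈ -3306.3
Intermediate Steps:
w(M, G) = (G + M)/(2 + M)
w(-5/2 - 4/(-2), -9) + 132*(-25) = (-9 + (-5/2 - 4/(-2)))/(2 + (-5/2 - 4/(-2))) + 132*(-25) = (-9 + (-5*½ - 4*(-½)))/(2 + (-5*½ - 4*(-½))) - 3300 = (-9 + (-5/2 + 2))/(2 + (-5/2 + 2)) - 3300 = (-9 - ½)/(2 - ½) - 3300 = -19/2/(3/2) - 3300 = (⅔)*(-19/2) - 3300 = -19/3 - 3300 = -9919/3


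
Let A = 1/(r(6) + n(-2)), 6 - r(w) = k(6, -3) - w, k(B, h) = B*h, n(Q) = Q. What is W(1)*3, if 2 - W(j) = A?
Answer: 165/28 ≈ 5.8929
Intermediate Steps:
r(w) = 24 + w (r(w) = 6 - (6*(-3) - w) = 6 - (-18 - w) = 6 + (18 + w) = 24 + w)
A = 1/28 (A = 1/((24 + 6) - 2) = 1/(30 - 2) = 1/28 ≈ 0.035714)
W(j) = 55/28 (W(j) = 2 - 1*1/28 = 2 - 1/28 = 55/28)
W(1)*3 = (55/28)*3 = 165/28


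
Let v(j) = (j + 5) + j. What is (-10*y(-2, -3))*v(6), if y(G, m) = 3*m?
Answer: 1530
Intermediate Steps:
v(j) = 5 + 2*j (v(j) = (5 + j) + j = 5 + 2*j)
(-10*y(-2, -3))*v(6) = (-30*(-3))*(5 + 2*6) = (-10*(-9))*(5 + 12) = 90*17 = 1530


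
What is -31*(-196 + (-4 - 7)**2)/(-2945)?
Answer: -15/19 ≈ -0.78947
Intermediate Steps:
-31*(-196 + (-4 - 7)**2)/(-2945) = -31*(-196 + (-11)**2)*(-1/2945) = -31*(-196 + 121)*(-1/2945) = -31*(-75)*(-1/2945) = 2325*(-1/2945) = -15/19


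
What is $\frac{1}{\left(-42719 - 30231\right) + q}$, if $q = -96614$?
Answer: $- \frac{1}{169564} \approx -5.8975 \cdot 10^{-6}$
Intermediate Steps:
$\frac{1}{\left(-42719 - 30231\right) + q} = \frac{1}{\left(-42719 - 30231\right) - 96614} = \frac{1}{-72950 - 96614} = \frac{1}{-169564} = - \frac{1}{169564}$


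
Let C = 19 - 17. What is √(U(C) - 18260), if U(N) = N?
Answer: I*√18258 ≈ 135.12*I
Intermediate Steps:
C = 2
√(U(C) - 18260) = √(2 - 18260) = √(-18258) = I*√18258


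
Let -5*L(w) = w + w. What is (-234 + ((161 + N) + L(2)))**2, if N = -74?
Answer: 546121/25 ≈ 21845.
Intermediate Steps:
L(w) = -2*w/5 (L(w) = -(w + w)/5 = -2*w/5)
(-234 + ((161 + N) + L(2)))**2 = (-234 + ((161 - 74) - 2/5*2))**2 = (-234 + (87 - 4/5))**2 = (-234 + 431/5)**2 = (-739/5)**2 = 546121/25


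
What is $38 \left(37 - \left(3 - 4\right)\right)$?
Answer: $1444$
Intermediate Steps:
$38 \left(37 - \left(3 - 4\right)\right) = 38 \left(37 - -1\right) = 38 \left(37 + \left(-3 + 4\right)\right) = 38 \left(37 + 1\right) = 38 \cdot 38 = 1444$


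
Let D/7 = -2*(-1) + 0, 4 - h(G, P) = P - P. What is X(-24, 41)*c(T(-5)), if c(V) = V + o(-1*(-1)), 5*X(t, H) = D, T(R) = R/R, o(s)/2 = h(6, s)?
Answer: 126/5 ≈ 25.200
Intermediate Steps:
h(G, P) = 4 (h(G, P) = 4 - (P - P) = 4 - 1*0 = 4 + 0 = 4)
D = 14 (D = 7*(-2*(-1) + 0) = 7*(2 + 0) = 7*2 = 14)
o(s) = 8 (o(s) = 2*4 = 8)
T(R) = 1
X(t, H) = 14/5 (X(t, H) = (⅕)*14 = 14/5)
c(V) = 8 + V (c(V) = V + 8 = 8 + V)
X(-24, 41)*c(T(-5)) = 14*(8 + 1)/5 = (14/5)*9 = 126/5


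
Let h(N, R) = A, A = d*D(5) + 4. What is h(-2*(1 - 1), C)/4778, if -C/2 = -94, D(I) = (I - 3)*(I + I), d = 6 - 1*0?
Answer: 62/2389 ≈ 0.025952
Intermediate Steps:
d = 6 (d = 6 + 0 = 6)
D(I) = 2*I*(-3 + I) (D(I) = (-3 + I)*(2*I) = 2*I*(-3 + I))
C = 188 (C = -2*(-94) = 188)
A = 124 (A = 6*(2*5*(-3 + 5)) + 4 = 6*(2*5*2) + 4 = 6*20 + 4 = 120 + 4 = 124)
h(N, R) = 124
h(-2*(1 - 1), C)/4778 = 124/4778 = 124*(1/4778) = 62/2389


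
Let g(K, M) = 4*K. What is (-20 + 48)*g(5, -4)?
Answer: 560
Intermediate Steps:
(-20 + 48)*g(5, -4) = (-20 + 48)*(4*5) = 28*20 = 560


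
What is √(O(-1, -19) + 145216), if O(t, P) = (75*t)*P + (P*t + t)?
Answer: √146659 ≈ 382.96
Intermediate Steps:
O(t, P) = t + 76*P*t (O(t, P) = 75*P*t + (t + P*t) = t + 76*P*t)
√(O(-1, -19) + 145216) = √(-(1 + 76*(-19)) + 145216) = √(-(1 - 1444) + 145216) = √(-1*(-1443) + 145216) = √(1443 + 145216) = √146659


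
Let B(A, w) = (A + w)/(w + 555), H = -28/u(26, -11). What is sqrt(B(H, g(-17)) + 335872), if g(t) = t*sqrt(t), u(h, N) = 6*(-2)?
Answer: sqrt(3)*sqrt((559226887 - 17129523*I*sqrt(17))/(555 - 17*I*sqrt(17)))/3 ≈ 579.54 - 0.0001068*I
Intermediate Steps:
u(h, N) = -12
g(t) = t**(3/2)
H = 7/3 (H = -28/(-12) = -28*(-1/12) = 7/3 ≈ 2.3333)
B(A, w) = (A + w)/(555 + w)
sqrt(B(H, g(-17)) + 335872) = sqrt((7/3 + (-17)**(3/2))/(555 + (-17)**(3/2)) + 335872) = sqrt((7/3 - 17*I*sqrt(17))/(555 - 17*I*sqrt(17)) + 335872) = sqrt(335872 + (7/3 - 17*I*sqrt(17))/(555 - 17*I*sqrt(17)))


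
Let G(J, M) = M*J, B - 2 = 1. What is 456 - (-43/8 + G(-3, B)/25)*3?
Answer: 94641/200 ≈ 473.21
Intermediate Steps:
B = 3 (B = 2 + 1 = 3)
G(J, M) = J*M
456 - (-43/8 + G(-3, B)/25)*3 = 456 - (-43/8 - 3*3/25)*3 = 456 - (-43*1/8 - 9*1/25)*3 = 456 - (-43/8 - 9/25)*3 = 456 - (-1147)*3/200 = 456 - 1*(-3441/200) = 456 + 3441/200 = 94641/200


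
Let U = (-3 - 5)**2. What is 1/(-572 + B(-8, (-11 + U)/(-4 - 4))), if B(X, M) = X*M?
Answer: -1/519 ≈ -0.0019268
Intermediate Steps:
U = 64 (U = (-8)**2 = 64)
B(X, M) = M*X
1/(-572 + B(-8, (-11 + U)/(-4 - 4))) = 1/(-572 + ((-11 + 64)/(-4 - 4))*(-8)) = 1/(-572 + (53/(-8))*(-8)) = 1/(-572 + (53*(-1/8))*(-8)) = 1/(-572 - 53/8*(-8)) = 1/(-572 + 53) = 1/(-519) = -1/519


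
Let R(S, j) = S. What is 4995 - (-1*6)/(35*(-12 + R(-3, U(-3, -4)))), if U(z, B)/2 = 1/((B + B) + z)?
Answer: 874123/175 ≈ 4995.0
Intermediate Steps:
U(z, B) = 2/(z + 2*B) (U(z, B) = 2/((B + B) + z) = 2/(2*B + z) = 2/(z + 2*B))
4995 - (-1*6)/(35*(-12 + R(-3, U(-3, -4)))) = 4995 - (-1*6)/(35*(-12 - 3)) = 4995 - (-6)/(35*(-15)) = 4995 - (-6)/(-525) = 4995 - (-6)*(-1)/525 = 4995 - 1*2/175 = 4995 - 2/175 = 874123/175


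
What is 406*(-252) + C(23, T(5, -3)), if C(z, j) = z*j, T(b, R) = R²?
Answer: -102105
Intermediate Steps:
C(z, j) = j*z
406*(-252) + C(23, T(5, -3)) = 406*(-252) + (-3)²*23 = -102312 + 9*23 = -102312 + 207 = -102105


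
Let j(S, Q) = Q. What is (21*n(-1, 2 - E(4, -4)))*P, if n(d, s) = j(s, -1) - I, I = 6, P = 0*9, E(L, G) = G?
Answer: 0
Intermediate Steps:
P = 0
n(d, s) = -7 (n(d, s) = -1 - 1*6 = -1 - 6 = -7)
(21*n(-1, 2 - E(4, -4)))*P = (21*(-7))*0 = -147*0 = 0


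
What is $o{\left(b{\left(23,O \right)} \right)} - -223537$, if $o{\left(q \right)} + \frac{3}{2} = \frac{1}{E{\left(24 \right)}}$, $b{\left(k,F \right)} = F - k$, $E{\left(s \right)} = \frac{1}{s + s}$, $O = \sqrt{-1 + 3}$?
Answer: $\frac{447167}{2} \approx 2.2358 \cdot 10^{5}$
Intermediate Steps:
$O = \sqrt{2} \approx 1.4142$
$E{\left(s \right)} = \frac{1}{2 s}$
$o{\left(q \right)} = \frac{93}{2}$ ($o{\left(q \right)} = - \frac{3}{2} + \frac{1}{\frac{1}{2} \cdot \frac{1}{24}} = - \frac{3}{2} + \frac{1}{\frac{1}{48}} = - \frac{3}{2} + 48 = \frac{93}{2}$)
$o{\left(b{\left(23,O \right)} \right)} - -223537 = \frac{93}{2} - -223537 = \frac{93}{2} + 223537 = \frac{447167}{2}$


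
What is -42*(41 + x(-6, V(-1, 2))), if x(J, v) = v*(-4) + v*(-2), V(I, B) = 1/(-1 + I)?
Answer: -1848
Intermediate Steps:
x(J, v) = -6*v (x(J, v) = -4*v - 2*v = -6*v)
-42*(41 + x(-6, V(-1, 2))) = -42*(41 - 6/(-1 - 1)) = -42*(41 - 6/(-2)) = -42*(41 - 6*(-½)) = -42*(41 + 3) = -42*44 = -1848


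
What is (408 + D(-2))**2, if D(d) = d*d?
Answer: 169744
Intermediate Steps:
D(d) = d**2
(408 + D(-2))**2 = (408 + (-2)**2)**2 = (408 + 4)**2 = 412**2 = 169744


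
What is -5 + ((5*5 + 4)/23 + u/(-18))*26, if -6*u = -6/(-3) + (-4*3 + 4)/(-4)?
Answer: 17851/621 ≈ 28.746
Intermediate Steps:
u = -2/3 (u = -(-6/(-3) + (-4*3 + 4)/(-4))/6 = -(-6*(-1/3) + (-12 + 4)*(-1/4))/6 = -(2 - 8*(-1/4))/6 = -(2 + 2)/6 = -1/6*4 = -2/3 ≈ -0.66667)
-5 + ((5*5 + 4)/23 + u/(-18))*26 = -5 + ((5*5 + 4)/23 - 2/3/(-18))*26 = -5 + ((25 + 4)*(1/23) - 2/3*(-1/18))*26 = -5 + (29*(1/23) + 1/27)*26 = -5 + (29/23 + 1/27)*26 = -5 + (806/621)*26 = -5 + 20956/621 = 17851/621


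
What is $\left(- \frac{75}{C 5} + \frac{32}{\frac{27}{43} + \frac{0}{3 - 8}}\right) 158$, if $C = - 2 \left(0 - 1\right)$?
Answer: $\frac{185413}{27} \approx 6867.1$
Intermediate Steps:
$C = 2$ ($C = \left(-2\right) \left(-1\right) = 2$)
$\left(- \frac{75}{C 5} + \frac{32}{\frac{27}{43} + \frac{0}{3 - 8}}\right) 158 = \left(- \frac{75}{2 \cdot 5} + \frac{32}{\frac{27}{43} + \frac{0}{3 - 8}}\right) 158 = \left(- \frac{75}{10} + \frac{32}{27 \cdot \frac{1}{43} + \frac{0}{-5}}\right) 158 = \left(\left(-75\right) \frac{1}{10} + \frac{32}{\frac{27}{43} + 0 \left(- \frac{1}{5}\right)}\right) 158 = \left(- \frac{15}{2} + \frac{32}{\frac{27}{43} + 0}\right) 158 = \left(- \frac{15}{2} + \frac{32}{\frac{27}{43}}\right) 158 = \left(- \frac{15}{2} + 32 \cdot \frac{43}{27}\right) 158 = \left(- \frac{15}{2} + \frac{1376}{27}\right) 158 = \frac{2347}{54} \cdot 158 = \frac{185413}{27}$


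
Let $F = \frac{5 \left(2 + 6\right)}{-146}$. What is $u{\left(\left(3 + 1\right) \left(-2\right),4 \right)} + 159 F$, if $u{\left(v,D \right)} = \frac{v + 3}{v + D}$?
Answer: $- \frac{12355}{292} \approx -42.312$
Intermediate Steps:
$u{\left(v,D \right)} = \frac{3 + v}{D + v}$
$F = - \frac{20}{73}$ ($F = 5 \cdot 8 \left(- \frac{1}{146}\right) = 40 \left(- \frac{1}{146}\right) = - \frac{20}{73} \approx -0.27397$)
$u{\left(\left(3 + 1\right) \left(-2\right),4 \right)} + 159 F = \frac{3 + \left(3 + 1\right) \left(-2\right)}{4 + \left(3 + 1\right) \left(-2\right)} + 159 \left(- \frac{20}{73}\right) = \frac{3 + 4 \left(-2\right)}{4 + 4 \left(-2\right)} - \frac{3180}{73} = \frac{3 - 8}{4 - 8} - \frac{3180}{73} = \frac{1}{-4} \left(-5\right) - \frac{3180}{73} = \left(- \frac{1}{4}\right) \left(-5\right) - \frac{3180}{73} = \frac{5}{4} - \frac{3180}{73} = - \frac{12355}{292}$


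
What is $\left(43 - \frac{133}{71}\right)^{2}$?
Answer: $\frac{8526400}{5041} \approx 1691.4$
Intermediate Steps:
$\left(43 - \frac{133}{71}\right)^{2} = \left(\frac{2920}{71}\right)^{2} = \frac{8526400}{5041}$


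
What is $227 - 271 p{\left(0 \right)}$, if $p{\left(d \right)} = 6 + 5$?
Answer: $-2754$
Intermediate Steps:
$p{\left(d \right)} = 11$
$227 - 271 p{\left(0 \right)} = 227 - 2981 = -2754$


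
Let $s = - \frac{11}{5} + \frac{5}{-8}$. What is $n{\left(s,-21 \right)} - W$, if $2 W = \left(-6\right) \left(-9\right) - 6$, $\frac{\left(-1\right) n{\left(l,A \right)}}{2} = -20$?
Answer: $16$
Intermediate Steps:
$s = - \frac{113}{40}$ ($s = \left(-11\right) \frac{1}{5} + 5 \left(- \frac{1}{8}\right) = - \frac{11}{5} - \frac{5}{8} = - \frac{113}{40} \approx -2.825$)
$n{\left(l,A \right)} = 40$ ($n{\left(l,A \right)} = \left(-2\right) \left(-20\right) = 40$)
$W = 24$ ($W = \frac{\left(-6\right) \left(-9\right) - 6}{2} = \frac{54 - 6}{2} = \frac{1}{2} \cdot 48 = 24$)
$n{\left(s,-21 \right)} - W = 40 - 24 = 16$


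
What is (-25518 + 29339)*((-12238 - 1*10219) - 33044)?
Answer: -212069321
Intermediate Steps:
(-25518 + 29339)*((-12238 - 1*10219) - 33044) = 3821*((-12238 - 10219) - 33044) = 3821*(-22457 - 33044) = 3821*(-55501) = -212069321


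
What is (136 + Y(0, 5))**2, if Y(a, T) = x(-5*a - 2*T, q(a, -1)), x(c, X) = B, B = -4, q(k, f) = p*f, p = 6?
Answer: 17424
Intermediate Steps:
q(k, f) = 6*f
x(c, X) = -4
Y(a, T) = -4
(136 + Y(0, 5))**2 = (136 - 4)**2 = 132**2 = 17424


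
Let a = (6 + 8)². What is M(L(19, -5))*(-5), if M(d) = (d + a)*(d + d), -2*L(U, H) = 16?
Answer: 15040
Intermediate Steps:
a = 196 (a = 14² = 196)
L(U, H) = -8 (L(U, H) = -½*16 = -8)
M(d) = 2*d*(196 + d) (M(d) = (d + 196)*(d + d) = (196 + d)*(2*d) = 2*d*(196 + d))
M(L(19, -5))*(-5) = (2*(-8)*(196 - 8))*(-5) = (2*(-8)*188)*(-5) = -3008*(-5) = 15040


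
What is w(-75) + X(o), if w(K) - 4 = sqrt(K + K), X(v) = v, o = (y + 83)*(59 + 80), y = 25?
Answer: 15016 + 5*I*sqrt(6) ≈ 15016.0 + 12.247*I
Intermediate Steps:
o = 15012 (o = (25 + 83)*(59 + 80) = 108*139 = 15012)
w(K) = 4 + sqrt(2)*sqrt(K) (w(K) = 4 + sqrt(K + K) = 4 + sqrt(2*K) = 4 + sqrt(2)*sqrt(K))
w(-75) + X(o) = (4 + sqrt(2)*sqrt(-75)) + 15012 = (4 + sqrt(2)*(5*I*sqrt(3))) + 15012 = (4 + 5*I*sqrt(6)) + 15012 = 15016 + 5*I*sqrt(6)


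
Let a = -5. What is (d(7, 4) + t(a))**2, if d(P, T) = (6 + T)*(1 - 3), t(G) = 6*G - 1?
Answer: 2601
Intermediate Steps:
t(G) = -1 + 6*G
d(P, T) = -12 - 2*T (d(P, T) = (6 + T)*(-2) = -12 - 2*T)
(d(7, 4) + t(a))**2 = ((-12 - 2*4) + (-1 + 6*(-5)))**2 = ((-12 - 8) + (-1 - 30))**2 = (-20 - 31)**2 = (-51)**2 = 2601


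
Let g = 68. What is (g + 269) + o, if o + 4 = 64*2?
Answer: 461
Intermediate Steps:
o = 124 (o = -4 + 64*2 = -4 + 128 = 124)
(g + 269) + o = (68 + 269) + 124 = 337 + 124 = 461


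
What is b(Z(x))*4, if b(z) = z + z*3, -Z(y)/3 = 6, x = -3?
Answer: -288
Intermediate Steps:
Z(y) = -18 (Z(y) = -3*6 = -18)
b(z) = 4*z (b(z) = z + 3*z = 4*z)
b(Z(x))*4 = (4*(-18))*4 = -72*4 = -288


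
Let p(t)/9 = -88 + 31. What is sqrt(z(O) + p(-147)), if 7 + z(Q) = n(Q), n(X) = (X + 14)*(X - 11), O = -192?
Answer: sqrt(35614) ≈ 188.72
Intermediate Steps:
p(t) = -513 (p(t) = 9*(-88 + 31) = 9*(-57) = -513)
n(X) = (-11 + X)*(14 + X) (n(X) = (14 + X)*(-11 + X) = (-11 + X)*(14 + X))
z(Q) = -161 + Q**2 + 3*Q (z(Q) = -7 + (-154 + Q**2 + 3*Q) = -161 + Q**2 + 3*Q)
sqrt(z(O) + p(-147)) = sqrt((-161 + (-192)**2 + 3*(-192)) - 513) = sqrt((-161 + 36864 - 576) - 513) = sqrt(36127 - 513) = sqrt(35614)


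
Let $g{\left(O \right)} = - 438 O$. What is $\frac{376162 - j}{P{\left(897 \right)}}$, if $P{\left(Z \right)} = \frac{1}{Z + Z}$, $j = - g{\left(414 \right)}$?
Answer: $349525020$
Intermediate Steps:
$j = 181332$ ($j = - \left(-438\right) 414 = \left(-1\right) \left(-181332\right) = 181332$)
$P{\left(Z \right)} = \frac{1}{2 Z}$
$\frac{376162 - j}{P{\left(897 \right)}} = \frac{376162 - 181332}{\frac{1}{2} \cdot \frac{1}{897}} = 194830 \frac{1}{\frac{1}{1794}} = 194830 \cdot 1794 = 349525020$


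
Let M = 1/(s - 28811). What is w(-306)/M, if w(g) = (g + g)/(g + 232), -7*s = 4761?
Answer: -63170028/259 ≈ -2.4390e+5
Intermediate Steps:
s = -4761/7 (s = -⅐*4761 = -4761/7 ≈ -680.14)
M = -7/206438 (M = 1/(-4761/7 - 28811) = 1/(-206438/7) = -7/206438 ≈ -3.3908e-5)
w(g) = 2*g/(232 + g) (w(g) = (2*g)/(232 + g) = 2*g/(232 + g))
w(-306)/M = (2*(-306)/(232 - 306))/(-7/206438) = (2*(-306)/(-74))*(-206438/7) = (2*(-306)*(-1/74))*(-206438/7) = (306/37)*(-206438/7) = -63170028/259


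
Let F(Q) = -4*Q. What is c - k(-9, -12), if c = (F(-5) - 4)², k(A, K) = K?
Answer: 268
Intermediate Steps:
c = 256 (c = (-4*(-5) - 4)² = (20 - 4)² = 16² = 256)
c - k(-9, -12) = 256 - 1*(-12) = 256 + 12 = 268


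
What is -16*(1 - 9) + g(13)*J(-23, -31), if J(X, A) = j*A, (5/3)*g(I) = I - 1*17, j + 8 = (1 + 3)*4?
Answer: 3616/5 ≈ 723.20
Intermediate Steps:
j = 8 (j = -8 + (1 + 3)*4 = -8 + 4*4 = -8 + 16 = 8)
g(I) = -51/5 + 3*I/5 (g(I) = 3*(I - 1*17)/5 = 3*(I - 17)/5 = 3*(-17 + I)/5 = -51/5 + 3*I/5)
J(X, A) = 8*A
-16*(1 - 9) + g(13)*J(-23, -31) = -16*(1 - 9) + (-51/5 + (3/5)*13)*(8*(-31)) = -16*(-8) + (-51/5 + 39/5)*(-248) = 128 - 12/5*(-248) = 128 + 2976/5 = 3616/5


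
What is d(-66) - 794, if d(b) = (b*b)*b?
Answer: -288290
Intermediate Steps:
d(b) = b**3 (d(b) = b**2*b = b**3)
d(-66) - 794 = (-66)**3 - 794 = -287496 - 794 = -288290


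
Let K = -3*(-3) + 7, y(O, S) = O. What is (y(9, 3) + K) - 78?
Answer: -53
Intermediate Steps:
K = 16 (K = 9 + 7 = 16)
(y(9, 3) + K) - 78 = (9 + 16) - 78 = 25 - 78 = -53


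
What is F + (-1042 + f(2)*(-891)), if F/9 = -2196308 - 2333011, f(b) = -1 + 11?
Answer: -40773823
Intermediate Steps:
f(b) = 10
F = -40763871 (F = 9*(-2196308 - 2333011) = 9*(-4529319) = -40763871)
F + (-1042 + f(2)*(-891)) = -40763871 + (-1042 + 10*(-891)) = -40763871 + (-1042 - 8910) = -40763871 - 9952 = -40773823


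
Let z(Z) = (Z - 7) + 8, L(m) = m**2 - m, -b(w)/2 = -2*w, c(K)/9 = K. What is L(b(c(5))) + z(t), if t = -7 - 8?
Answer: 32206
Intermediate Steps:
c(K) = 9*K
b(w) = 4*w (b(w) = -(-4)*w = 4*w)
t = -15
z(Z) = 1 + Z (z(Z) = (-7 + Z) + 8 = 1 + Z)
L(b(c(5))) + z(t) = (4*(9*5))*(-1 + 4*(9*5)) + (1 - 15) = (4*45)*(-1 + 4*45) - 14 = 180*(-1 + 180) - 14 = 180*179 - 14 = 32220 - 14 = 32206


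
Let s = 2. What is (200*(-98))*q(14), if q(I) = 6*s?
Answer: -235200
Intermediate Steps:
q(I) = 12 (q(I) = 6*2 = 12)
(200*(-98))*q(14) = (200*(-98))*12 = -19600*12 = -235200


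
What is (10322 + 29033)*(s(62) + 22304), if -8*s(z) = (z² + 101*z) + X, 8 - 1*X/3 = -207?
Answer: 6599085755/8 ≈ 8.2489e+8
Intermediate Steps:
X = 645 (X = 24 - 3*(-207) = 24 + 621 = 645)
s(z) = -645/8 - 101*z/8 - z²/8 (s(z) = -((z² + 101*z) + 645)/8 = -(645 + z² + 101*z)/8 = -645/8 - 101*z/8 - z²/8)
(10322 + 29033)*(s(62) + 22304) = (10322 + 29033)*((-645/8 - 101/8*62 - ⅛*62²) + 22304) = 39355*((-645/8 - 3131/4 - ⅛*3844) + 22304) = 39355*((-645/8 - 3131/4 - 961/2) + 22304) = 39355*(-10751/8 + 22304) = 39355*(167681/8) = 6599085755/8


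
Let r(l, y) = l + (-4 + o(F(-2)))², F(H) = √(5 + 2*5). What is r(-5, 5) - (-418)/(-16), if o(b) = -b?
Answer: -⅛ + 8*√15 ≈ 30.859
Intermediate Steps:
F(H) = √15 (F(H) = √(5 + 10) = √15)
r(l, y) = l + (-4 - √15)²
r(-5, 5) - (-418)/(-16) = (-5 + (4 + √15)²) - (-418)/(-16) = (-5 + (4 + √15)²) - (-418)*(-1)/16 = (-5 + (4 + √15)²) - 1*209/8 = (-5 + (4 + √15)²) - 209/8 = -249/8 + (4 + √15)²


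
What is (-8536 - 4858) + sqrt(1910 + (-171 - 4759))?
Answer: -13394 + 2*I*sqrt(755) ≈ -13394.0 + 54.955*I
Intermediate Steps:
(-8536 - 4858) + sqrt(1910 + (-171 - 4759)) = -13394 + sqrt(1910 - 4930) = -13394 + sqrt(-3020) = -13394 + 2*I*sqrt(755)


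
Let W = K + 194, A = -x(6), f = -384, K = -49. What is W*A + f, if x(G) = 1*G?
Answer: -1254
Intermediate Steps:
x(G) = G
A = -6 (A = -1*6 = -6)
W = 145 (W = -49 + 194 = 145)
W*A + f = 145*(-6) - 384 = -870 - 384 = -1254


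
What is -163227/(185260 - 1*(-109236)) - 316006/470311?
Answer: -169829956573/138504708256 ≈ -1.2262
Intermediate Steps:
-163227/(185260 - 1*(-109236)) - 316006/470311 = -163227/(185260 + 109236) - 316006*1/470311 = -163227/294496 - 316006/470311 = -169829956573/138504708256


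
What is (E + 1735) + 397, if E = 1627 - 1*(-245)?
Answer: 4004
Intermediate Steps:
E = 1872 (E = 1627 + 245 = 1872)
(E + 1735) + 397 = (1872 + 1735) + 397 = 3607 + 397 = 4004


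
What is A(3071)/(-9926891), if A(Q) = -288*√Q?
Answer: 288*√3071/9926891 ≈ 0.0016078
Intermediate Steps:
A(3071)/(-9926891) = -288*√3071/(-9926891) = -288*√3071*(-1/9926891) = 288*√3071/9926891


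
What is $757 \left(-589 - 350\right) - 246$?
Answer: $-711069$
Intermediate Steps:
$757 \left(-589 - 350\right) - 246 = 757 \left(-939\right) - 246 = -710823 - 246 = -711069$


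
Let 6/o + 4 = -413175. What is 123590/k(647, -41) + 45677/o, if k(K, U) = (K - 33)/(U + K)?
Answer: -5793717908561/1842 ≈ -3.1453e+9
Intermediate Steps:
k(K, U) = (-33 + K)/(K + U)
o = -6/413179 (o = 6/(-4 - 413175) = 6/(-413179) = 6*(-1/413179) = -6/413179 ≈ -1.4522e-5)
123590/k(647, -41) + 45677/o = 123590/(((-33 + 647)/(647 - 41))) + 45677/(-6/413179) = 123590/((614/606)) + 45677*(-413179/6) = 123590/(((1/606)*614)) - 18872777183/6 = 123590/(307/303) - 18872777183/6 = 123590*(303/307) - 18872777183/6 = 37447770/307 - 18872777183/6 = -5793717908561/1842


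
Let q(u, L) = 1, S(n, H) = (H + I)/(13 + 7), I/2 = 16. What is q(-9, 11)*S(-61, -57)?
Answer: -5/4 ≈ -1.2500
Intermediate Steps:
I = 32 (I = 2*16 = 32)
S(n, H) = 8/5 + H/20 (S(n, H) = (H + 32)/(13 + 7) = (32 + H)/20 = (32 + H)*(1/20) = 8/5 + H/20)
q(-9, 11)*S(-61, -57) = 1*(8/5 + (1/20)*(-57)) = 1*(8/5 - 57/20) = 1*(-5/4) = -5/4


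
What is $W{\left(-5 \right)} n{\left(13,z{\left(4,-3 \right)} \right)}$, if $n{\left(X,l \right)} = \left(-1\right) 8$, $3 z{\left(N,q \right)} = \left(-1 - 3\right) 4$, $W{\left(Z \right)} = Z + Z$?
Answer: $80$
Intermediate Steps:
$W{\left(Z \right)} = 2 Z$
$z{\left(N,q \right)} = - \frac{16}{3}$ ($z{\left(N,q \right)} = \frac{\left(-1 - 3\right) 4}{3} = \frac{\left(-4\right) 4}{3} = \frac{1}{3} \left(-16\right) = - \frac{16}{3}$)
$n{\left(X,l \right)} = -8$
$W{\left(-5 \right)} n{\left(13,z{\left(4,-3 \right)} \right)} = 2 \left(-5\right) \left(-8\right) = \left(-10\right) \left(-8\right) = 80$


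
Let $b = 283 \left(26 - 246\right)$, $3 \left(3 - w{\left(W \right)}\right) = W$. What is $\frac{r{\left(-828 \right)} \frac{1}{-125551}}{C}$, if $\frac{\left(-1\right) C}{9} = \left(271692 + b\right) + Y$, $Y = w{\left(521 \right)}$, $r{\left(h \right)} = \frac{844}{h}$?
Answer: $- \frac{211}{48946542479064} \approx -4.3108 \cdot 10^{-12}$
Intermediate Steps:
$w{\left(W \right)} = 3 - \frac{W}{3}$
$b = -62260$ ($b = 283 \left(-220\right) = -62260$)
$Y = - \frac{512}{3}$ ($Y = 3 - \frac{521}{3} = - \frac{512}{3} \approx -170.67$)
$C = -1883352$ ($C = - 9 \left(\left(271692 - 62260\right) - \frac{512}{3}\right) = - 9 \left(209432 - \frac{512}{3}\right) = \left(-9\right) \frac{627784}{3} = -1883352$)
$\frac{r{\left(-828 \right)} \frac{1}{-125551}}{C} = \frac{\frac{844}{-828} \frac{1}{-125551}}{-1883352} = 844 \left(- \frac{1}{828}\right) \left(- \frac{1}{125551}\right) \left(- \frac{1}{1883352}\right) = \left(- \frac{211}{207}\right) \left(- \frac{1}{125551}\right) \left(- \frac{1}{1883352}\right) = \frac{211}{25989057} \left(- \frac{1}{1883352}\right) = - \frac{211}{48946542479064}$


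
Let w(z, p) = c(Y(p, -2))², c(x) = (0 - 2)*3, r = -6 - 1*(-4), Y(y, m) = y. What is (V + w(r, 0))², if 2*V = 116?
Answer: 8836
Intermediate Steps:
V = 58 (V = (½)*116 = 58)
r = -2 (r = -6 + 4 = -2)
c(x) = -6 (c(x) = -2*3 = -6)
w(z, p) = 36 (w(z, p) = (-6)² = 36)
(V + w(r, 0))² = (58 + 36)² = 94² = 8836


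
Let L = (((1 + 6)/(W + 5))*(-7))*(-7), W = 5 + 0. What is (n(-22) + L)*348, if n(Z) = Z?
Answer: 21402/5 ≈ 4280.4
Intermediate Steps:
W = 5
L = 343/10 (L = (((1 + 6)/(5 + 5))*(-7))*(-7) = ((7/10)*(-7))*(-7) = -49/10*(-7) = 343/10 ≈ 34.300)
(n(-22) + L)*348 = (-22 + 343/10)*348 = (123/10)*348 = 21402/5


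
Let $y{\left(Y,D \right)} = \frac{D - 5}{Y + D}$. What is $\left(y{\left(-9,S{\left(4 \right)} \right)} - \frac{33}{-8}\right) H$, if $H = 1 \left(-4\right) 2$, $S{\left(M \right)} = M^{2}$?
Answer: $- \frac{319}{7} \approx -45.571$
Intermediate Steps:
$y{\left(Y,D \right)} = \frac{-5 + D}{D + Y}$
$H = -8$ ($H = \left(-4\right) 2 = -8$)
$\left(y{\left(-9,S{\left(4 \right)} \right)} - \frac{33}{-8}\right) H = \left(\frac{-5 + 4^{2}}{4^{2} - 9} - \frac{33}{-8}\right) \left(-8\right) = \left(\frac{-5 + 16}{16 - 9} - - \frac{33}{8}\right) \left(-8\right) = \left(\frac{1}{7} \cdot 11 + \frac{33}{8}\right) \left(-8\right) = \left(\frac{11}{7} + \frac{33}{8}\right) \left(-8\right) = \frac{319}{56} \left(-8\right) = - \frac{319}{7}$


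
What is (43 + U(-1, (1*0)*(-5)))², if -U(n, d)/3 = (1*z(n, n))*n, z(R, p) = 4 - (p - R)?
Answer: 3025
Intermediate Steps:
z(R, p) = 4 + R - p (z(R, p) = 4 + (R - p) = 4 + R - p)
U(n, d) = -12*n (U(n, d) = -3*1*(4 + n - n)*n = -3*1*4*n = -12*n)
(43 + U(-1, (1*0)*(-5)))² = (43 - 12*(-1))² = (43 + 12)² = 55² = 3025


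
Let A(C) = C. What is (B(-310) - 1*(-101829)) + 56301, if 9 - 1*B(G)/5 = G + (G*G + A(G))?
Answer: -319225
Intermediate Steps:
B(G) = 45 - 10*G - 5*G**2 (B(G) = 45 - 5*(G + (G*G + G)) = 45 - 5*(G + (G**2 + G)) = 45 - 5*(G + (G + G**2)) = 45 - 5*(G**2 + 2*G) = 45 + (-10*G - 5*G**2) = 45 - 10*G - 5*G**2)
(B(-310) - 1*(-101829)) + 56301 = ((45 - 10*(-310) - 5*(-310)**2) - 1*(-101829)) + 56301 = ((45 + 3100 - 5*96100) + 101829) + 56301 = ((45 + 3100 - 480500) + 101829) + 56301 = (-477355 + 101829) + 56301 = -375526 + 56301 = -319225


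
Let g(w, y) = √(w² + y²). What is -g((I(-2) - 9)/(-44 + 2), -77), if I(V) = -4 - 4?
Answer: -√10459045/42 ≈ -77.001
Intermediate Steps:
I(V) = -8
-g((I(-2) - 9)/(-44 + 2), -77) = -√(((-8 - 9)/(-44 + 2))² + (-77)²) = -√((-17/(-42))² + 5929) = -√((-17*(-1/42))² + 5929) = -√((17/42)² + 5929) = -√(289/1764 + 5929) = -√(10459045/1764) = -√10459045/42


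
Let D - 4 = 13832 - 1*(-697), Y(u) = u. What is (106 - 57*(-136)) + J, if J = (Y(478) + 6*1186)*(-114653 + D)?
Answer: -760303422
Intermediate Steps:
D = 14533 (D = 4 + (13832 - 1*(-697)) = 4 + (13832 + 697) = 4 + 14529 = 14533)
J = -760311280 (J = (478 + 6*1186)*(-114653 + 14533) = (478 + 7116)*(-100120) = 7594*(-100120) = -760311280)
(106 - 57*(-136)) + J = (106 - 57*(-136)) - 760311280 = (106 + 7752) - 760311280 = 7858 - 760311280 = -760303422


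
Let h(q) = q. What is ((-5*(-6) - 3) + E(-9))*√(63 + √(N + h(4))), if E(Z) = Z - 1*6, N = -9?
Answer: 12*√(63 + I*√5) ≈ 95.262 + 1.69*I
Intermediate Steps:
E(Z) = -6 + Z (E(Z) = Z - 6 = -6 + Z)
((-5*(-6) - 3) + E(-9))*√(63 + √(N + h(4))) = ((-5*(-6) - 3) + (-6 - 9))*√(63 + √(-9 + 4)) = ((30 - 3) - 15)*√(63 + √(-5)) = (27 - 15)*√(63 + I*√5) = 12*√(63 + I*√5)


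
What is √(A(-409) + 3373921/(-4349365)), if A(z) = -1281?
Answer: I*√24247320545941390/4349365 ≈ 35.802*I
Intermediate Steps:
√(A(-409) + 3373921/(-4349365)) = √(-1281 + 3373921/(-4349365)) = √(-1281 + 3373921*(-1/4349365)) = √(-1281 - 3373921/4349365) = √(-5574910486/4349365) = I*√24247320545941390/4349365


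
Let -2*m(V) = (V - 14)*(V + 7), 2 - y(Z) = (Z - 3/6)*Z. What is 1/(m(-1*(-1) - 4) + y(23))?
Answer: -2/963 ≈ -0.0020768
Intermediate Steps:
y(Z) = 2 - Z*(-1/2 + Z) (y(Z) = 2 - (Z - 3/6)*Z = 2 - (Z - 3*1/6)*Z = 2 - (Z - 1/2)*Z = 2 - (-1/2 + Z)*Z = 2 - Z*(-1/2 + Z))
m(V) = -(-14 + V)*(7 + V)/2 (m(V) = -(V - 14)*(V + 7)/2 = -(-14 + V)*(7 + V)/2)
1/(m(-1*(-1) - 4) + y(23)) = 1/((49 - (-1*(-1) - 4)**2/2 + 7*(-1*(-1) - 4)/2) + (2 + (1/2)*23 - 1*23**2)) = 1/((49 - (1 - 4)**2/2 + 7*(1 - 4)/2) + (2 + 23/2 - 1*529)) = 1/((49 - 1/2*(-3)**2 + (7/2)*(-3)) + (2 + 23/2 - 529)) = 1/((49 - 1/2*9 - 21/2) - 1031/2) = 1/((49 - 9/2 - 21/2) - 1031/2) = 1/(34 - 1031/2) = 1/(-963/2) = -2/963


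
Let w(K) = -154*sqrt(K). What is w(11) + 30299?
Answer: 30299 - 154*sqrt(11) ≈ 29788.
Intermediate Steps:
w(11) + 30299 = -154*sqrt(11) + 30299 = 30299 - 154*sqrt(11)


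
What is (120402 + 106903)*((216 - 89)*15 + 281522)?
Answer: 64424374235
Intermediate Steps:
(120402 + 106903)*((216 - 89)*15 + 281522) = 227305*(127*15 + 281522) = 227305*(1905 + 281522) = 227305*283427 = 64424374235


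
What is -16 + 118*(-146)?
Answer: -17244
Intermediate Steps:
-16 + 118*(-146) = -16 - 17228 = -17244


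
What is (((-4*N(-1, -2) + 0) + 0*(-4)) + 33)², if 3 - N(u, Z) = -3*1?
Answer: 81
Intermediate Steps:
N(u, Z) = 6 (N(u, Z) = 3 - (-3) = 3 - 1*(-3) = 3 + 3 = 6)
(((-4*N(-1, -2) + 0) + 0*(-4)) + 33)² = (((-4*6 + 0) + 0*(-4)) + 33)² = (((-24 + 0) + 0) + 33)² = ((-24 + 0) + 33)² = (-24 + 33)² = 9² = 81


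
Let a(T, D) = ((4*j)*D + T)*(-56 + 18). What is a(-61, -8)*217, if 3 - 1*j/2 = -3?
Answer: 3669470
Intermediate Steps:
j = 12 (j = 6 - 2*(-3) = 6 + 6 = 12)
a(T, D) = -1824*D - 38*T (a(T, D) = ((4*12)*D + T)*(-56 + 18) = (48*D + T)*(-38) = (T + 48*D)*(-38) = -1824*D - 38*T)
a(-61, -8)*217 = (-1824*(-8) - 38*(-61))*217 = (14592 + 2318)*217 = 16910*217 = 3669470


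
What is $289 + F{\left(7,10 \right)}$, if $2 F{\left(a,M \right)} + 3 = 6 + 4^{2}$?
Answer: $\frac{597}{2} \approx 298.5$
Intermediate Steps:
$F{\left(a,M \right)} = \frac{19}{2}$ ($F{\left(a,M \right)} = - \frac{3}{2} + \frac{6 + 4^{2}}{2} = - \frac{3}{2} + \frac{6 + 16}{2} = - \frac{3}{2} + \frac{1}{2} \cdot 22 = - \frac{3}{2} + 11 = \frac{19}{2}$)
$289 + F{\left(7,10 \right)} = 289 + \frac{19}{2} = \frac{597}{2}$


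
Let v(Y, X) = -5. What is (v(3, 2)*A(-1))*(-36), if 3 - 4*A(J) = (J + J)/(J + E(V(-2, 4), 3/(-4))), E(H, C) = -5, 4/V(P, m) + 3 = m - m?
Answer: 120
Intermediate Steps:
V(P, m) = -4/3 (V(P, m) = 4/(-3 + (m - m)) = 4/(-3 + 0) = 4/(-3) = 4*(-⅓) = -4/3)
A(J) = ¾ - J/(2*(-5 + J)) (A(J) = ¾ - (J + J)/(4*(J - 5)) = ¾ - 2*J/(4*(-5 + J)) = ¾ - J/(2*(-5 + J)))
(v(3, 2)*A(-1))*(-36) = -5*(-15 - 1)/(4*(-5 - 1))*(-36) = -5*(-16)/(4*(-6))*(-36) = -5*(-1)*(-16)/(4*6)*(-36) = -5*⅔*(-36) = -10/3*(-36) = 120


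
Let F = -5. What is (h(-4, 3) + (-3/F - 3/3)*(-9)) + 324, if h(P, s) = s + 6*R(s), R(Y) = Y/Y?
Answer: 1683/5 ≈ 336.60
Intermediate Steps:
R(Y) = 1
h(P, s) = 6 + s (h(P, s) = s + 6*1 = s + 6 = 6 + s)
(h(-4, 3) + (-3/F - 3/3)*(-9)) + 324 = ((6 + 3) + (-3/(-5) - 3/3)*(-9)) + 324 = (9 + (-3*(-1/5) - 3*1/3)*(-9)) + 324 = (9 + (3/5 - 1)*(-9)) + 324 = (9 - 2/5*(-9)) + 324 = (9 + 18/5) + 324 = 63/5 + 324 = 1683/5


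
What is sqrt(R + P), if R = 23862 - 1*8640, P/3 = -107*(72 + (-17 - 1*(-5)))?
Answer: I*sqrt(4038) ≈ 63.545*I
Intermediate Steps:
P = -19260 (P = 3*(-107*(72 + (-17 - 1*(-5)))) = 3*(-107*(72 + (-17 + 5))) = 3*(-107*(72 - 12)) = 3*(-107*60) = 3*(-6420) = -19260)
R = 15222 (R = 23862 - 8640 = 15222)
sqrt(R + P) = sqrt(15222 - 19260) = sqrt(-4038) = I*sqrt(4038)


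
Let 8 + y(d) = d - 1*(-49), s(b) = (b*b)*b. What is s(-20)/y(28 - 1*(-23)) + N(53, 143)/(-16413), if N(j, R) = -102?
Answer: -10941218/125833 ≈ -86.950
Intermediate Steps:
s(b) = b³ (s(b) = b²*b = b³)
y(d) = 41 + d (y(d) = -8 + (d - 1*(-49)) = -8 + (d + 49) = -8 + (49 + d) = 41 + d)
s(-20)/y(28 - 1*(-23)) + N(53, 143)/(-16413) = (-20)³/(41 + (28 - 1*(-23))) - 102/(-16413) = -8000/(41 + (28 + 23)) - 102*(-1/16413) = -8000/(41 + 51) + 34/5471 = -8000/92 + 34/5471 = -8000*1/92 + 34/5471 = -2000/23 + 34/5471 = -10941218/125833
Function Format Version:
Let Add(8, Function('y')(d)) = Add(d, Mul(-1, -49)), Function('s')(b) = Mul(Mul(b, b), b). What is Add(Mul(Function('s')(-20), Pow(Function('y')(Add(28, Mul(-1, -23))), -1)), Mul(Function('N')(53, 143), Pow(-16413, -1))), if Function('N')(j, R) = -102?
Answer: Rational(-10941218, 125833) ≈ -86.950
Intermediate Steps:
Function('s')(b) = Pow(b, 3) (Function('s')(b) = Mul(Pow(b, 2), b) = Pow(b, 3))
Function('y')(d) = Add(41, d) (Function('y')(d) = Add(-8, Add(d, Mul(-1, -49))) = Add(-8, Add(d, 49)) = Add(-8, Add(49, d)) = Add(41, d))
Add(Mul(Function('s')(-20), Pow(Function('y')(Add(28, Mul(-1, -23))), -1)), Mul(Function('N')(53, 143), Pow(-16413, -1))) = Add(Mul(Pow(-20, 3), Pow(Add(41, Add(28, Mul(-1, -23))), -1)), Mul(-102, Pow(-16413, -1))) = Add(Mul(-8000, Pow(Add(41, Add(28, 23)), -1)), Mul(-102, Rational(-1, 16413))) = Add(Mul(-8000, Pow(Add(41, 51), -1)), Rational(34, 5471)) = Add(Mul(-8000, Pow(92, -1)), Rational(34, 5471)) = Add(Mul(-8000, Rational(1, 92)), Rational(34, 5471)) = Add(Rational(-2000, 23), Rational(34, 5471)) = Rational(-10941218, 125833)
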